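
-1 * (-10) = 10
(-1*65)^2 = 4225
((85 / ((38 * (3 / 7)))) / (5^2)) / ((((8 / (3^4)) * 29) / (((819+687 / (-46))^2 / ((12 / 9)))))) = 13186519910991 / 373093120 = 35343.78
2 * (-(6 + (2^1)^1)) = -16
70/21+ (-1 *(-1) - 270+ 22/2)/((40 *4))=413/240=1.72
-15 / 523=-0.03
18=18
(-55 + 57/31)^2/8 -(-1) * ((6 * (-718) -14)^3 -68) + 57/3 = -77584983779929/961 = -80733593943.73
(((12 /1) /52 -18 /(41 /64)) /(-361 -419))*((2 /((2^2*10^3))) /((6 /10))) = 0.00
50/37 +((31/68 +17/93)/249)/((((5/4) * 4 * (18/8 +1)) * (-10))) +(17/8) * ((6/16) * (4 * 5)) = 17.29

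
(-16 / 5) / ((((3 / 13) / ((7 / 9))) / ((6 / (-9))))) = 2912 / 405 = 7.19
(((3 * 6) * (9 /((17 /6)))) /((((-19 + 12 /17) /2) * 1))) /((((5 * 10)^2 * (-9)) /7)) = 378 /194375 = 0.00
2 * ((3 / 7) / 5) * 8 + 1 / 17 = 851 / 595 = 1.43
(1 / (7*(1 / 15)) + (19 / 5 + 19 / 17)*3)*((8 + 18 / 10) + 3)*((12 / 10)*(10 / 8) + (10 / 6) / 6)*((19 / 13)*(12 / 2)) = 130394112 / 38675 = 3371.53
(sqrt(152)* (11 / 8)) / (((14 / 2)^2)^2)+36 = 11* sqrt(38) / 9604+36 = 36.01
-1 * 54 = -54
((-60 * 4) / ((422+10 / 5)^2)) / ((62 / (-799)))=11985 / 696632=0.02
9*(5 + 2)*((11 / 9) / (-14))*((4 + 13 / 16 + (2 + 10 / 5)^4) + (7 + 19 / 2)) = -48807 / 32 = -1525.22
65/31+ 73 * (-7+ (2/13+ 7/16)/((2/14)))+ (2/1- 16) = -220.73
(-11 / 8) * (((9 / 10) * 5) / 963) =-11 / 1712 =-0.01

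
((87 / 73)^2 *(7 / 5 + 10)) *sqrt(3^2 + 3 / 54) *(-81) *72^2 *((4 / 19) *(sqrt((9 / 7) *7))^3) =-116298831.78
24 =24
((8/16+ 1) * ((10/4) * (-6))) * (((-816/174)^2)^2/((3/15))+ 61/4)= -54757.82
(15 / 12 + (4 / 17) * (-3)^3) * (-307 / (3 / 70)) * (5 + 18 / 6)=14914060 / 51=292432.55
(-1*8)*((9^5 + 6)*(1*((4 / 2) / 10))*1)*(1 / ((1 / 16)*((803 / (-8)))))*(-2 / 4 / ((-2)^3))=755904 / 803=941.35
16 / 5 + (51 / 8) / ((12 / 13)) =1617 / 160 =10.11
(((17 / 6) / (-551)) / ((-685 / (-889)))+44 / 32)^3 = 1904273822141597752327 / 743293330893451584000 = 2.56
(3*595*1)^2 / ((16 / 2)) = 3186225 / 8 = 398278.12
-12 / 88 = -3 / 22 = -0.14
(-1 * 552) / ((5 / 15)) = -1656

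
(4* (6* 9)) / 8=27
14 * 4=56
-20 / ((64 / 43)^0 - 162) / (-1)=-20 / 161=-0.12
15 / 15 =1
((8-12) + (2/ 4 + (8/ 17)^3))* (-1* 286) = 971.19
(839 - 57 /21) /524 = 2927 /1834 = 1.60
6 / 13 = 0.46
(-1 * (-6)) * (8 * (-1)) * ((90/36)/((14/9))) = -540/7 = -77.14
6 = 6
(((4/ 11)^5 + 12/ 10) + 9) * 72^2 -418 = 42269253074/ 805255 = 52491.76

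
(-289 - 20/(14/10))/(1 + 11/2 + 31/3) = -12738/707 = -18.02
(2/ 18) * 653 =653/ 9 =72.56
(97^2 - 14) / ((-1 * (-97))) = 96.86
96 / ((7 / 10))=960 / 7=137.14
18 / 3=6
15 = 15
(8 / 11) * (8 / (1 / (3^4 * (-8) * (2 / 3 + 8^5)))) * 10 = -13589821440 / 11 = -1235438312.73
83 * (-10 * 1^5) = -830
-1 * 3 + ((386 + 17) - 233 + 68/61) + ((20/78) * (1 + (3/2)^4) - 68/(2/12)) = -4535911/19032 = -238.33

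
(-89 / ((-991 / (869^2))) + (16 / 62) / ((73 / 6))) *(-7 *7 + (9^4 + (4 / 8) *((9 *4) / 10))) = 990714841793011 / 2242633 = 441764141.43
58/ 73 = 0.79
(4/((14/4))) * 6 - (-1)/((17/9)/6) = 1194/119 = 10.03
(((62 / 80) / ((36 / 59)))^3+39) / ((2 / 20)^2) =122571821789 / 29859840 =4104.91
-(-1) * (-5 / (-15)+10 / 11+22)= 767 / 33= 23.24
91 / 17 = 5.35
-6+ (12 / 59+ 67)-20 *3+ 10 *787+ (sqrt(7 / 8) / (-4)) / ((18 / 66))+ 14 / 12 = 7871.51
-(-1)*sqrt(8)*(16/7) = 32*sqrt(2)/7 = 6.46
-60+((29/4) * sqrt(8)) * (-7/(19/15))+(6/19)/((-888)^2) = -173.32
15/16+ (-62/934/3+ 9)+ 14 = 536087/22416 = 23.92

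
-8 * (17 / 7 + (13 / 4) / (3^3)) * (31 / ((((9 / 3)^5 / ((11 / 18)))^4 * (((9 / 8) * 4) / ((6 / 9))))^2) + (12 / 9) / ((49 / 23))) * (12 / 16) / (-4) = 360733156975844612344379818856332585 / 150752454446122468126418206415793024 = 2.39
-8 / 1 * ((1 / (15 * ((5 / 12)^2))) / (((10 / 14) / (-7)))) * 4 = 75264 / 625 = 120.42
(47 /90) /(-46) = -47 /4140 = -0.01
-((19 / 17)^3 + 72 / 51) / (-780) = 2759 / 766428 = 0.00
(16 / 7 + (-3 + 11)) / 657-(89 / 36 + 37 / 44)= -166816 / 50589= -3.30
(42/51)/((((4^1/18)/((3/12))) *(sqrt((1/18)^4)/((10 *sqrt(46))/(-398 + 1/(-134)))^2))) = 60213650400/6907850159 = 8.72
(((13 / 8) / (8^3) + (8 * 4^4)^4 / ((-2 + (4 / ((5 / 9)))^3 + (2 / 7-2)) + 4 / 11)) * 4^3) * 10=1733885856537756668515 / 56964192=30438171694557.81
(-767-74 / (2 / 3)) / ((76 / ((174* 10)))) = -381930 / 19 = -20101.58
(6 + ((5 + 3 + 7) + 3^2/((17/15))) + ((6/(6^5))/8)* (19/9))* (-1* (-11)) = 505008097/1586304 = 318.36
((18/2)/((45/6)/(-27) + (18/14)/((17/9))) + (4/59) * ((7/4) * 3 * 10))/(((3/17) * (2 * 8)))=934031/101834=9.17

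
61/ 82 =0.74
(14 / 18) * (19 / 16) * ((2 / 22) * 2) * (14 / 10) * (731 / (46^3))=680561 / 385450560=0.00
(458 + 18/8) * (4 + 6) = 9205/2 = 4602.50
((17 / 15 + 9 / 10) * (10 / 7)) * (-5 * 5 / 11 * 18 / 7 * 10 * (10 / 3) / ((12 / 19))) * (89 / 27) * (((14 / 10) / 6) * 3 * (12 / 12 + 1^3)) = -25787750 / 6237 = -4134.64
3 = 3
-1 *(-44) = 44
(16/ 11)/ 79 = 16/ 869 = 0.02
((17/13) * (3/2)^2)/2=153/104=1.47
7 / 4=1.75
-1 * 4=-4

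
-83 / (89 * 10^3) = -0.00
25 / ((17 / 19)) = 475 / 17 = 27.94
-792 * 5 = -3960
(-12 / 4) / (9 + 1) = -3 / 10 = -0.30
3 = 3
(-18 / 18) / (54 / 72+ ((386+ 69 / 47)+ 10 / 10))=-188 / 73173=-0.00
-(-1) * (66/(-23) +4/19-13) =-6843/437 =-15.66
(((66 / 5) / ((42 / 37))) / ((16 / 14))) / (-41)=-407 / 1640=-0.25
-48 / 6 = -8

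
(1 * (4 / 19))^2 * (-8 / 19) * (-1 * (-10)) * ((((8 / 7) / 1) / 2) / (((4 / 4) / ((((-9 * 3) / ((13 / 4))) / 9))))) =61440 / 624169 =0.10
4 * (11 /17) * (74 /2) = 1628 /17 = 95.76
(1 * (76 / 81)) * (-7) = -6.57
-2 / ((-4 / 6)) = 3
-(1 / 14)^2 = -1 / 196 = -0.01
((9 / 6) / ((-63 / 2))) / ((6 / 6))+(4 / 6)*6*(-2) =-169 / 21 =-8.05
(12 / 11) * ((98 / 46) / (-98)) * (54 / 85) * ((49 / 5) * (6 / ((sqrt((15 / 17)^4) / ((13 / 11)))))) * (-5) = 2339064 / 347875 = 6.72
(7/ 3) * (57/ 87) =133/ 87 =1.53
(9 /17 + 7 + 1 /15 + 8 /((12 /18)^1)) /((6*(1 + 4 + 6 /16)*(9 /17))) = 19988 /17415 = 1.15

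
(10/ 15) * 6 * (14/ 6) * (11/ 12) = 77/ 9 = 8.56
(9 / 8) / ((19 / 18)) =81 / 76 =1.07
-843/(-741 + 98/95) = 80085/70297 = 1.14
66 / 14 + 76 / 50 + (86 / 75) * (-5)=263 / 525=0.50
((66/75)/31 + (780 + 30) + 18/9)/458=314661/177475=1.77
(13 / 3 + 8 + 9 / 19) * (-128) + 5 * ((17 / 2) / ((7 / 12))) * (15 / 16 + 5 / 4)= -674845 / 456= -1479.92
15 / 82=0.18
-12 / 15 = -4 / 5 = -0.80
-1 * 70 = -70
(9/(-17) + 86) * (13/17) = 18889/289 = 65.36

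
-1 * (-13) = 13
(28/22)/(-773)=-14/8503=-0.00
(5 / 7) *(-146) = -730 / 7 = -104.29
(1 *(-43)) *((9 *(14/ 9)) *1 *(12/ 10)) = -3612/ 5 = -722.40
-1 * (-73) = 73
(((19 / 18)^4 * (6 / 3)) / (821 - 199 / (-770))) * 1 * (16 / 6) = 0.01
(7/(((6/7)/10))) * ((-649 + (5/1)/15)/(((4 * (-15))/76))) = 1811726/27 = 67100.96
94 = 94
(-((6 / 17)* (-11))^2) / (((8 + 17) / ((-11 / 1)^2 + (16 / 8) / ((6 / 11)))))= -31944 / 425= -75.16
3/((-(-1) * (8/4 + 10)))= 1/4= 0.25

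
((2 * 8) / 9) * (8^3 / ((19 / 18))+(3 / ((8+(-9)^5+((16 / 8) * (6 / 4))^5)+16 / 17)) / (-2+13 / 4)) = 122824693664 / 142435875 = 862.32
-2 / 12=-1 / 6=-0.17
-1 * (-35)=35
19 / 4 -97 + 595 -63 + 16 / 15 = 26449 / 60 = 440.82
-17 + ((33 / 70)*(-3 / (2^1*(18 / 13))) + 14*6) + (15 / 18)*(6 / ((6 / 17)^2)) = 268703 / 2520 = 106.63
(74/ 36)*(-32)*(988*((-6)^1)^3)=14037504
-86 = -86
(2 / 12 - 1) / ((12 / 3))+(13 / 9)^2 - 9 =-4615 / 648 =-7.12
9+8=17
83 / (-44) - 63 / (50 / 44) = -63059 / 1100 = -57.33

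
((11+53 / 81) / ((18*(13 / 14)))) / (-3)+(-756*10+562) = -198966746 / 28431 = -6998.23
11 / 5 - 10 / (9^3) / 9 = 72121 / 32805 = 2.20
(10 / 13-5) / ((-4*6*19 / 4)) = 55 / 1482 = 0.04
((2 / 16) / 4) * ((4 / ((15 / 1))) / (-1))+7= 839 / 120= 6.99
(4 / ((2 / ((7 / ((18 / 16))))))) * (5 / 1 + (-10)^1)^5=-350000 / 9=-38888.89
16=16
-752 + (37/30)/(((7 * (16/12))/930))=-17615/28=-629.11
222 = 222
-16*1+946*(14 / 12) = 3263 / 3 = 1087.67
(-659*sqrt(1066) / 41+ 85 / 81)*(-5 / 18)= -425 / 1458+ 3295*sqrt(1066) / 738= 145.48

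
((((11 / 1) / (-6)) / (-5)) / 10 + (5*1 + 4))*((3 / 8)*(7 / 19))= 18977 / 15200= 1.25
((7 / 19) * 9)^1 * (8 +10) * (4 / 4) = 1134 / 19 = 59.68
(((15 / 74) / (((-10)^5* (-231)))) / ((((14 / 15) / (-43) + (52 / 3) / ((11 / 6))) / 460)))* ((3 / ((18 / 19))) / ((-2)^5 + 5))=-18791 / 374410814400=-0.00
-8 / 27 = -0.30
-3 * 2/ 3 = -2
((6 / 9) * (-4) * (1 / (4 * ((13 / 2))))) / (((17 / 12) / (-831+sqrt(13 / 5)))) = 13296 / 221 - 16 * sqrt(65) / 1105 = 60.05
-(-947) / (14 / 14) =947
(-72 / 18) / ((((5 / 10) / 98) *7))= -112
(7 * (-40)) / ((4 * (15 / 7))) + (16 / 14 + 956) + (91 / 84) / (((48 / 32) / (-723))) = 16897 / 42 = 402.31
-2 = -2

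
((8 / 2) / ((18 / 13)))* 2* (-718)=-37336 / 9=-4148.44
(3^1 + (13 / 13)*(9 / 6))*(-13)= -117 / 2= -58.50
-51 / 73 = -0.70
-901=-901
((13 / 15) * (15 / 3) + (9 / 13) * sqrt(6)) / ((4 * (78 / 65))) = 15 * sqrt(6) / 104 + 65 / 72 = 1.26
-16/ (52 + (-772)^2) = -4/ 149009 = -0.00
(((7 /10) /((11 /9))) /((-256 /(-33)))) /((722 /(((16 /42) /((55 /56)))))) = 63 /1588400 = 0.00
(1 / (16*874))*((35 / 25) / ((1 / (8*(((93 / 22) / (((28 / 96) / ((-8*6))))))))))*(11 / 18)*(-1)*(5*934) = 694896 / 437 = 1590.15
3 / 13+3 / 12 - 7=-6.52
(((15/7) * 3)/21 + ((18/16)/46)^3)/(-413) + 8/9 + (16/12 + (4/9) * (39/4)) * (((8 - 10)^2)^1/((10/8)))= 863269562394859/45383930081280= 19.02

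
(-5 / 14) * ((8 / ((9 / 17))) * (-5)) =1700 / 63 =26.98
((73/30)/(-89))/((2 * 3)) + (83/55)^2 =22028191/9692100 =2.27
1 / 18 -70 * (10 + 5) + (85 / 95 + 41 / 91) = -32634503 / 31122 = -1048.60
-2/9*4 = -8/9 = -0.89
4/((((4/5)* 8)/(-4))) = -5/2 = -2.50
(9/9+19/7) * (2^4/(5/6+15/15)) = 2496/77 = 32.42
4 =4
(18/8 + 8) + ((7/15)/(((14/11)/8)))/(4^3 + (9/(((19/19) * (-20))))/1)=157037/15252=10.30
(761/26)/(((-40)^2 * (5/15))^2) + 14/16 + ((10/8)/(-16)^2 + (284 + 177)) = 30742731849/66560000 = 461.88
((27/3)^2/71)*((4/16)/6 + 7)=8.03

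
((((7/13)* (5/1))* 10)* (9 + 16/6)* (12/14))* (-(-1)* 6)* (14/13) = 294000/169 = 1739.64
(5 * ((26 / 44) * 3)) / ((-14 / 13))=-2535 / 308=-8.23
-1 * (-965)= 965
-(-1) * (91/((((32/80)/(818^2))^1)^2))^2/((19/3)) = 194531754351708339123042030000/19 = 10238513386932017848581160000.00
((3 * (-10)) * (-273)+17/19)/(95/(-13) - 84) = -2023151/22553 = -89.71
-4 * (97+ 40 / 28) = -2756 / 7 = -393.71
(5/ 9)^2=25/ 81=0.31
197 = 197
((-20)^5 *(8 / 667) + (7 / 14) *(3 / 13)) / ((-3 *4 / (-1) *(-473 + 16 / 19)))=12646361981 / 1866900984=6.77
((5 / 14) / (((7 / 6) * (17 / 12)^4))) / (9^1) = 34560 / 4092529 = 0.01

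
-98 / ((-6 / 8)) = 392 / 3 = 130.67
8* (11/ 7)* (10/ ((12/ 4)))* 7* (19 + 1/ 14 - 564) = -1118920/ 7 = -159845.71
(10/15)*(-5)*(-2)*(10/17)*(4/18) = 400/459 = 0.87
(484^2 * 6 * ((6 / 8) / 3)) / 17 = 351384 / 17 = 20669.65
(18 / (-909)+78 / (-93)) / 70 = -192 / 15655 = -0.01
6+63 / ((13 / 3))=267 / 13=20.54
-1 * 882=-882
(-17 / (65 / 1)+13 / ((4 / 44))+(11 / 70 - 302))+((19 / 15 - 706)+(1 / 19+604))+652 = 20344187 / 51870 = 392.21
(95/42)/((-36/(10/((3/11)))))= -5225/2268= -2.30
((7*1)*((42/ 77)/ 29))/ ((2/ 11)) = 0.72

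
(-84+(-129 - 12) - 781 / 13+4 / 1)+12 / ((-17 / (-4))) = -61494 / 221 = -278.25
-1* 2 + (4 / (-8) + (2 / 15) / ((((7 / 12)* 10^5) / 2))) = -273437 / 109375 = -2.50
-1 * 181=-181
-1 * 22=-22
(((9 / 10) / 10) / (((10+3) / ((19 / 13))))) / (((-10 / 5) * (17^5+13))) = -3 / 841958000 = -0.00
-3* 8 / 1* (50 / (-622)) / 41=600 / 12751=0.05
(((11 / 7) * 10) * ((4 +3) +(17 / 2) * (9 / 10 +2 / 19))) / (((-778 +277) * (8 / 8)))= -0.49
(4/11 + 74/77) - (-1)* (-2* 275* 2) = -84598/77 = -1098.68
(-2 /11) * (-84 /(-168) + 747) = -1495 /11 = -135.91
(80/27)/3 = 80/81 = 0.99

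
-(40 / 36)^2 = -100 / 81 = -1.23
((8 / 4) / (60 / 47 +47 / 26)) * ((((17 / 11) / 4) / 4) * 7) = 72709 / 165836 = 0.44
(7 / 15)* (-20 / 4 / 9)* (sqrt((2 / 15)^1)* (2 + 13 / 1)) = -7* sqrt(30) / 27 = -1.42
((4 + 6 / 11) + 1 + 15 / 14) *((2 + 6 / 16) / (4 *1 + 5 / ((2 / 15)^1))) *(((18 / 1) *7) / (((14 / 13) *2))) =2265237 / 102256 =22.15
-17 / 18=-0.94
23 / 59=0.39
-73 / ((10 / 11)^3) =-97163 / 1000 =-97.16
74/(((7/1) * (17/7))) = 74/17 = 4.35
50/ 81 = 0.62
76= 76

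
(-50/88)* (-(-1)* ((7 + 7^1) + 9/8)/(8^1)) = -275/256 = -1.07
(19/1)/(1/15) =285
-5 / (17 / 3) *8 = -7.06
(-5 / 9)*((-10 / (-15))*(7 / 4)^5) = -84035 / 13824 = -6.08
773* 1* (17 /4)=13141 /4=3285.25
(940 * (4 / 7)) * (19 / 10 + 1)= 10904 / 7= 1557.71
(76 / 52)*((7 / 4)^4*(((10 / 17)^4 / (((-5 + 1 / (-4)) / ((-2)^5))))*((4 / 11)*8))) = 29.10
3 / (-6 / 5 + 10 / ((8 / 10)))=30 / 113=0.27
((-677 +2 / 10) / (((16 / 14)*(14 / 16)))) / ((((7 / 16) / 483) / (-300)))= 224156160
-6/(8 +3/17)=-102/139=-0.73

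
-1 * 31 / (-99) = 31 / 99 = 0.31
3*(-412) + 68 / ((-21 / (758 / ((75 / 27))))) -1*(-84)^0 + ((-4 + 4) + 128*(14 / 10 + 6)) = -205347 / 175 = -1173.41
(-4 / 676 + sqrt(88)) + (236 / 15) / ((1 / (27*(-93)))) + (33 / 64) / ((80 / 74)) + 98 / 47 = -803274321309 / 20334080 + 2*sqrt(22) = -39494.46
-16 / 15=-1.07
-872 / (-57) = 872 / 57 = 15.30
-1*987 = -987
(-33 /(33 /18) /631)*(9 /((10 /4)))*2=-648 /3155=-0.21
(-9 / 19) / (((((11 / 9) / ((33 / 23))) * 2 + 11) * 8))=-243 / 52136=-0.00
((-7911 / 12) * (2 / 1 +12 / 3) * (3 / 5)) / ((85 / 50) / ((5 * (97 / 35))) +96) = -2302101 / 93239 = -24.69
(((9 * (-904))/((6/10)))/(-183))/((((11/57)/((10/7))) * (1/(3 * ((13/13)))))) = 7729200/4697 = 1645.56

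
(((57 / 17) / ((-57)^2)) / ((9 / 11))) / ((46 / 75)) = 275 / 133722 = 0.00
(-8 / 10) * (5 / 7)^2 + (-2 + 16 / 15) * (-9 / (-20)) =-2029 / 2450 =-0.83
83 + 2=85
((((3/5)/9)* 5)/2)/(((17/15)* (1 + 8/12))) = 3/34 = 0.09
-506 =-506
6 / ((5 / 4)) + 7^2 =269 / 5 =53.80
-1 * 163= -163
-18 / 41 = -0.44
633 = 633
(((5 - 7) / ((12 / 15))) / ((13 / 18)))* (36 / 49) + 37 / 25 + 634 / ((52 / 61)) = 23653963 / 31850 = 742.67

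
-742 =-742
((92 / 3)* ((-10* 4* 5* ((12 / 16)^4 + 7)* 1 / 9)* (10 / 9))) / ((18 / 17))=-5232.22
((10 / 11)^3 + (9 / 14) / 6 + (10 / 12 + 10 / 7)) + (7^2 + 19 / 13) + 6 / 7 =79124537 / 1453452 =54.44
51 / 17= 3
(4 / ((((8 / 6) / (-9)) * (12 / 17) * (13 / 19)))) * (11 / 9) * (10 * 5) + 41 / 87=-7726709 / 2262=-3415.87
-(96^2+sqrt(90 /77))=-9216 - 3 * sqrt(770) /77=-9217.08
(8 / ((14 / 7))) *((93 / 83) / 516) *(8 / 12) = 62 / 10707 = 0.01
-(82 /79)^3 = -551368 /493039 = -1.12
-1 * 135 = -135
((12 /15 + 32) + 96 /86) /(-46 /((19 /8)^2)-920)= -658103 /18009690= -0.04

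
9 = 9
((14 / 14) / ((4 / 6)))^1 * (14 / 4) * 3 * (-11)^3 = -83853 / 4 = -20963.25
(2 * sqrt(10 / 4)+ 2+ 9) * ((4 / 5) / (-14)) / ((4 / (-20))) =2 * sqrt(10) / 7+ 22 / 7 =4.05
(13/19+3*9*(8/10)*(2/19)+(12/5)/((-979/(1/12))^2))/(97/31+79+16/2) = 100187755201/3052787935560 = 0.03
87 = 87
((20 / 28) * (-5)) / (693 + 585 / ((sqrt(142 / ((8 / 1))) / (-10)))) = 19525 / 11421369 + 32500 * sqrt(71) / 79949583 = 0.01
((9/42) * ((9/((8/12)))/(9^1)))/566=9/15848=0.00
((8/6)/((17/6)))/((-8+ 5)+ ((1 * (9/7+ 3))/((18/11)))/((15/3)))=-42/221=-0.19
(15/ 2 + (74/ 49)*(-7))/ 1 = -3.07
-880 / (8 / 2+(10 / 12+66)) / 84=-88 / 595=-0.15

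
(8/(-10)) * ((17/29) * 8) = -544/145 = -3.75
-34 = -34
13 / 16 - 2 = -19 / 16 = -1.19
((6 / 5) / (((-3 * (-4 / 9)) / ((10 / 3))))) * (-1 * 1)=-3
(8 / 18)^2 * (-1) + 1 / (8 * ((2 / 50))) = 1897 / 648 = 2.93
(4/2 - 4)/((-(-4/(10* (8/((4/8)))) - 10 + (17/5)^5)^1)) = 50000/11108231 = 0.00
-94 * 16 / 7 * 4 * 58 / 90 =-174464 / 315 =-553.85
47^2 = 2209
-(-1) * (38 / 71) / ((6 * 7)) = 0.01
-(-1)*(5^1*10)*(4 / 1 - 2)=100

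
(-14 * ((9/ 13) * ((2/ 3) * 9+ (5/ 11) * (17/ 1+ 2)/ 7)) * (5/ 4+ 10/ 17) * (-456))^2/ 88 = 2551497471281250/ 65007371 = 39249356.37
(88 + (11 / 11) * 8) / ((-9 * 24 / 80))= -320 / 9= -35.56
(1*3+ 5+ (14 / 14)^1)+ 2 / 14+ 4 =92 / 7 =13.14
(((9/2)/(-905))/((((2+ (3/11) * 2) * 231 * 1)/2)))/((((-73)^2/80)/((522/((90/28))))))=-1392/33759215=-0.00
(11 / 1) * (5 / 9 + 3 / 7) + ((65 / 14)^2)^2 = 164398441 / 345744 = 475.49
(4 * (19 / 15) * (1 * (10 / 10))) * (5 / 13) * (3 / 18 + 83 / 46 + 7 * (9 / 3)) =120460 / 2691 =44.76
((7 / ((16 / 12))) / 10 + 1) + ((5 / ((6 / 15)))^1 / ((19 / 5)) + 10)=11259 / 760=14.81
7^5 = 16807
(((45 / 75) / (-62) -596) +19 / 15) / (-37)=16.07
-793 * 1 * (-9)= 7137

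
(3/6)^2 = 1/4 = 0.25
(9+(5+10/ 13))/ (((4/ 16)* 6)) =128/ 13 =9.85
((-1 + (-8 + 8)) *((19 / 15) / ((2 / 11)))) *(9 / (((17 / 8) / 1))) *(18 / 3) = -15048 / 85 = -177.04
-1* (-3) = 3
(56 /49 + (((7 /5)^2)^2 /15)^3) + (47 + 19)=387364955416657 /5767822265625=67.16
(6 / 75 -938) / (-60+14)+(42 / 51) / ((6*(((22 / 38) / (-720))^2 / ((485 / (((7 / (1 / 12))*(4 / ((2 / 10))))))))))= 72509306268 / 1182775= 61304.40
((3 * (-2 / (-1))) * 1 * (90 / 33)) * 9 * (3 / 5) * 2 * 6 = 11664 / 11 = 1060.36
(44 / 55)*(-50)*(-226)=9040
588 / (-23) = -588 / 23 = -25.57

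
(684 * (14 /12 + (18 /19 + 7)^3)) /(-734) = -62117157 /132487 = -468.85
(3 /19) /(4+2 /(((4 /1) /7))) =2 /95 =0.02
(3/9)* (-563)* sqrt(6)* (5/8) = -2815* sqrt(6)/24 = -287.30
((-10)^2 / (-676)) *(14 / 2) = -175 / 169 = -1.04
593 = 593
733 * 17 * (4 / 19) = 49844 / 19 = 2623.37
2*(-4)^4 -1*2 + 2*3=516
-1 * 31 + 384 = 353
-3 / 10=-0.30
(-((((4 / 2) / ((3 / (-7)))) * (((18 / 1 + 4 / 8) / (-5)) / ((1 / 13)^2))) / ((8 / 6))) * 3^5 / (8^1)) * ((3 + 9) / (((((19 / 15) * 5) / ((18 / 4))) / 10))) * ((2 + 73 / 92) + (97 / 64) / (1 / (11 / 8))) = -2604449304639 / 94208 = -27645733.96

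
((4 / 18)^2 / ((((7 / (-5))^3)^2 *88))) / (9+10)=15625 / 3983359842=0.00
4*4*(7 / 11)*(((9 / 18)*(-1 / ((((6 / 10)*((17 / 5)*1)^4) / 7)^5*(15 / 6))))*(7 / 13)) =-785391807556152343750000 / 141227977149596497580933233149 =-0.00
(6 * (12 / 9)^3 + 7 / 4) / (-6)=-575 / 216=-2.66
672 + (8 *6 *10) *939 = 451392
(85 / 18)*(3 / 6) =85 / 36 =2.36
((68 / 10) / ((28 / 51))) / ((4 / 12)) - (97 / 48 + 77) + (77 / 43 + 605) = 564.93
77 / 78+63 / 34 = 2.84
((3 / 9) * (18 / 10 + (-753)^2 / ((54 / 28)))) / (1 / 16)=70561552 / 45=1568034.49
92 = 92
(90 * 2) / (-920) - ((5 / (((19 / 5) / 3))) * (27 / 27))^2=-261999 / 16606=-15.78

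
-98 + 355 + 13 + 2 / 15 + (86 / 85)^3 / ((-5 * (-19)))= 47282163668 / 175025625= 270.14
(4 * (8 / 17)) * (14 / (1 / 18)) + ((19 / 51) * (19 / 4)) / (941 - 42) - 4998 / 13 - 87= 2.89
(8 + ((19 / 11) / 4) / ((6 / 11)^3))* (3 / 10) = 9211 / 2880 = 3.20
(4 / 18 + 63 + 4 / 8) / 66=1147 / 1188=0.97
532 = 532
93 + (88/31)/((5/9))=15207/155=98.11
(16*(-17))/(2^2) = -68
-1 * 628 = -628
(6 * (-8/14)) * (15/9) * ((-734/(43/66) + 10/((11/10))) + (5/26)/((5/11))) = 274759620/43043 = 6383.38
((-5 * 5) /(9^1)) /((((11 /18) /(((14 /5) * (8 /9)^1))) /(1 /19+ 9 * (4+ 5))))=-156800 /171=-916.96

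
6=6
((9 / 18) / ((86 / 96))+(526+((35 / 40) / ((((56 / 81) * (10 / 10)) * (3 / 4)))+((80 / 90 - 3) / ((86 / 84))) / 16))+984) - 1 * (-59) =3242785 / 2064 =1571.12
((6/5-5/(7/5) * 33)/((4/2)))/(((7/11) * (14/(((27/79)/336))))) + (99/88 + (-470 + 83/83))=-28399144097/60697280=-467.88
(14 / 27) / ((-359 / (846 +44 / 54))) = -320096 / 261711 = -1.22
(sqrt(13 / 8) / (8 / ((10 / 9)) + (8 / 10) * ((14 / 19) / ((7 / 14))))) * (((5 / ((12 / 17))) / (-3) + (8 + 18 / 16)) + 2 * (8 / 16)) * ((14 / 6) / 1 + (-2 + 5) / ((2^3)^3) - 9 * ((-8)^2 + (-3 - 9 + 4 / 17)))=-648657979255 * sqrt(26) / 5986123776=-552.53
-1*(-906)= 906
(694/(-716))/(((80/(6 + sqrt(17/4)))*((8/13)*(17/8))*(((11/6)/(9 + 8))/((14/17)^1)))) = -284193/669460 - 94731*sqrt(17)/2677840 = -0.57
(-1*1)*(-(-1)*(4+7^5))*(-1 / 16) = 1050.69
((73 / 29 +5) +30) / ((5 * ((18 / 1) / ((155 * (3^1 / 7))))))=16864 / 609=27.69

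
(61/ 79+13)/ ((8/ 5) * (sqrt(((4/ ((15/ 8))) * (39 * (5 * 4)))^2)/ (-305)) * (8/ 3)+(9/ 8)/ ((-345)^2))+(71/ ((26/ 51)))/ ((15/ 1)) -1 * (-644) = 3021051708862137/ 4628595430030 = 652.69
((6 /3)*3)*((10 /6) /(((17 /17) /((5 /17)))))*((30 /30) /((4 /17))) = 25 /2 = 12.50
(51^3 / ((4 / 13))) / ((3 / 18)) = 5173389 / 2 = 2586694.50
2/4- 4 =-7/2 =-3.50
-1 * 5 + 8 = 3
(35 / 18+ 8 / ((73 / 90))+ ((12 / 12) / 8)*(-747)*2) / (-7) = 459749 / 18396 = 24.99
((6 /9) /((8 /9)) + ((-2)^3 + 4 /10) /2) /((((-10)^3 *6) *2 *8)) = 61 /1920000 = 0.00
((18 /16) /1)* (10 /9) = 5 /4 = 1.25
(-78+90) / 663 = 4 / 221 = 0.02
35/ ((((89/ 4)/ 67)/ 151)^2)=57318065840/ 7921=7236215.86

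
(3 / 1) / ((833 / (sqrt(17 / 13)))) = 3 * sqrt(221) / 10829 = 0.00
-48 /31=-1.55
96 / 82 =48 / 41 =1.17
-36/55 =-0.65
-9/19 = -0.47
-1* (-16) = 16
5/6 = 0.83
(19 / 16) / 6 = 19 / 96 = 0.20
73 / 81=0.90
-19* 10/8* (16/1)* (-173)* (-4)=-262960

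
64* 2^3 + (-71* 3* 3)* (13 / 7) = -4723 / 7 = -674.71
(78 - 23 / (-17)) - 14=1111 / 17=65.35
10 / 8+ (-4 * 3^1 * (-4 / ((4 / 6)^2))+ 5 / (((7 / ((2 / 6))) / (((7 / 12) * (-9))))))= 108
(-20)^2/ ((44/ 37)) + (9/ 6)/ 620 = 4588033/ 13640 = 336.37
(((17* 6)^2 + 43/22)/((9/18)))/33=228931/363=630.66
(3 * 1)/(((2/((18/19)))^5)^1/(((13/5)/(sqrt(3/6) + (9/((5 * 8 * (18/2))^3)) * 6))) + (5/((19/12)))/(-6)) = 10029025317530492658028800/824355951188777274561765839 + 153666728650976761958400000 * sqrt(2)/824355951188777274561765839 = 0.28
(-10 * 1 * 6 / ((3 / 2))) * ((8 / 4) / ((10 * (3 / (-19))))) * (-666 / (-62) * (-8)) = -134976 / 31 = -4354.06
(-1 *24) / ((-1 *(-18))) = -4 / 3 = -1.33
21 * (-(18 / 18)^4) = -21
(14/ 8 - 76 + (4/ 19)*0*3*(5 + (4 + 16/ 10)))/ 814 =-27/ 296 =-0.09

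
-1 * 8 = -8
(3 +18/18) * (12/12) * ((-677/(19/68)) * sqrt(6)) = -184144 * sqrt(6)/19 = -23739.94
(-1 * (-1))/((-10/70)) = -7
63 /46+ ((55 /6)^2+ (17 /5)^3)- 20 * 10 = -7793411 /103500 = -75.30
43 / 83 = 0.52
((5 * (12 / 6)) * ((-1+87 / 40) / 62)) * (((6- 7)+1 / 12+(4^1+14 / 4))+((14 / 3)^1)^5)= 101411665 / 241056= 420.70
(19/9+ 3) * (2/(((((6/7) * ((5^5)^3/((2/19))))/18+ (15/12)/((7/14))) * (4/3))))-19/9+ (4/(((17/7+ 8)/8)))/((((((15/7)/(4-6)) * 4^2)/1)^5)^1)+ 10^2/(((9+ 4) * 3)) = 1211418409277608122889/2674275513179587200000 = 0.45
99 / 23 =4.30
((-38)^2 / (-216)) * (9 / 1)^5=-789507 / 2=-394753.50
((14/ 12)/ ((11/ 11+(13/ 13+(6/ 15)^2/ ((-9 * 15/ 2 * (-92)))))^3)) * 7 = 7639759107421875/ 7484134890726016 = 1.02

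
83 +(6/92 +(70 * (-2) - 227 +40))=-243.93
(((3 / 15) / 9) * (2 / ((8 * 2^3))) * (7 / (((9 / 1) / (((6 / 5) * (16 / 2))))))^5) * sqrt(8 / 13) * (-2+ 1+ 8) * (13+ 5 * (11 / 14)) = 43507810304 * sqrt(26) / 148078125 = 1498.18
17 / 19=0.89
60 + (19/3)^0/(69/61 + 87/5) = 339425/5652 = 60.05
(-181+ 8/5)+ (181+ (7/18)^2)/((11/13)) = 618137/17820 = 34.69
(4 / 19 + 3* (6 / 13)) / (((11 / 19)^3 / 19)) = 2702446 / 17303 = 156.18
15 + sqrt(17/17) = 16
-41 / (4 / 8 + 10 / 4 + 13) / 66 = -41 / 1056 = -0.04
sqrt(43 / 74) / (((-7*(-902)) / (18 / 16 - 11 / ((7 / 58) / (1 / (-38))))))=0.00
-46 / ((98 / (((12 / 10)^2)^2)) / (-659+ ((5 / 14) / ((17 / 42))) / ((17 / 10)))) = 5672492208 / 8850625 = 640.91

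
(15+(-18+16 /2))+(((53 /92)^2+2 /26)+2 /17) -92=-161752587 /1870544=-86.47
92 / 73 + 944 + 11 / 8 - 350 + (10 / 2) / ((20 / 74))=359239 / 584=615.14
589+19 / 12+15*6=8167 / 12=680.58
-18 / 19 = -0.95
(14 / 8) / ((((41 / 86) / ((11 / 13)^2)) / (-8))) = -145684 / 6929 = -21.03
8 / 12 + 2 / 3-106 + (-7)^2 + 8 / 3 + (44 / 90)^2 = -52.76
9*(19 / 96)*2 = 57 / 16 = 3.56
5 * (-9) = -45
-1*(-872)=872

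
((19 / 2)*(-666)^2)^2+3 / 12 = 71023834974097 / 4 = 17755958743524.25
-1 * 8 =-8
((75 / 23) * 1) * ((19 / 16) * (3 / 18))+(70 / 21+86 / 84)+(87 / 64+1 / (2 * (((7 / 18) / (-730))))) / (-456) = 11054003 / 1566208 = 7.06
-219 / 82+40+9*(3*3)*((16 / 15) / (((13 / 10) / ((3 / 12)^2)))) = 44221 / 1066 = 41.48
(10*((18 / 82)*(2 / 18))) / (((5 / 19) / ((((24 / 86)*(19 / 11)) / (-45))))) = -2888 / 290895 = -0.01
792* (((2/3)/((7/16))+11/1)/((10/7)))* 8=277728/5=55545.60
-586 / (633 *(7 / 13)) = -7618 / 4431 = -1.72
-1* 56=-56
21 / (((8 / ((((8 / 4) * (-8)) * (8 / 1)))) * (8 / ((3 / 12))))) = -21 / 2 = -10.50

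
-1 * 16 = -16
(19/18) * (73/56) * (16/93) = 1387/5859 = 0.24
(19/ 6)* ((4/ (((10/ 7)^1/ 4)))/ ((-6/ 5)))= -266/ 9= -29.56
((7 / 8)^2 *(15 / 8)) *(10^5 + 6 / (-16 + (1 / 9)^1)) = 143554.15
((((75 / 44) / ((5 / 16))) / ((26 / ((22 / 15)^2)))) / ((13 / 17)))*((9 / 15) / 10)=748 / 21125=0.04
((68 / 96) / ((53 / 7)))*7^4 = 285719 / 1272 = 224.62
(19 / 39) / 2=19 / 78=0.24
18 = 18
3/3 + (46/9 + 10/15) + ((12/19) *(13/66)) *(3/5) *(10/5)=6.93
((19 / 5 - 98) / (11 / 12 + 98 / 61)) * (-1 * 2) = 689544 / 9235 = 74.67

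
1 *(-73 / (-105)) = 73 / 105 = 0.70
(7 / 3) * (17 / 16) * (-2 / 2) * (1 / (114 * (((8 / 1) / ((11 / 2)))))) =-1309 / 87552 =-0.01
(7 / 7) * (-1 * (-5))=5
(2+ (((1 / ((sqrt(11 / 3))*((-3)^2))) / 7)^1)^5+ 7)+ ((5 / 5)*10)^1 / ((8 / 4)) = sqrt(33) / 146770337637+ 14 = 14.00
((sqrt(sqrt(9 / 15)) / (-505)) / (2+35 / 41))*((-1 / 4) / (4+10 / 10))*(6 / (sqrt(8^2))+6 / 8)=0.00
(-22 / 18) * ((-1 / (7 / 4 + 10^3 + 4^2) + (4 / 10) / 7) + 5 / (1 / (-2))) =15585328 / 1282365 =12.15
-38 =-38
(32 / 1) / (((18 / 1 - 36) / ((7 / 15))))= -0.83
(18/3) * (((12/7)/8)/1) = 9/7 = 1.29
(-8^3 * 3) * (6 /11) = -9216 /11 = -837.82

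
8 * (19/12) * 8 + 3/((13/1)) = 3961/39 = 101.56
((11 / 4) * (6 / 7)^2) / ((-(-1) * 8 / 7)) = 99 / 56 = 1.77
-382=-382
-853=-853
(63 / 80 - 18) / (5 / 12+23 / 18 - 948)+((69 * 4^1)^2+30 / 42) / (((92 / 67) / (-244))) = -1484871254014187 / 109695740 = -13536270.91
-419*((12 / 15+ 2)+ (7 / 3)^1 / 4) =-85057 / 60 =-1417.62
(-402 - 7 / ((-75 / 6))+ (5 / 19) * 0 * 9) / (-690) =5018 / 8625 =0.58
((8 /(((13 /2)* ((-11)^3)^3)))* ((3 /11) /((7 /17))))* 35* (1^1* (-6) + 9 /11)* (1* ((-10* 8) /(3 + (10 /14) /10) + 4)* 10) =-0.00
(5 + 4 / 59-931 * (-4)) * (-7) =-1540105 / 59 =-26103.47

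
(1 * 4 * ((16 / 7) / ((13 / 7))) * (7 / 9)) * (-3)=-448 / 39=-11.49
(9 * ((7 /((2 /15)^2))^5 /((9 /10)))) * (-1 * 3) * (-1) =283938372516632.08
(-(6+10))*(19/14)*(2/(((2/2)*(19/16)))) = -256/7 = -36.57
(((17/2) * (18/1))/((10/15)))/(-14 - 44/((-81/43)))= 37179/1516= 24.52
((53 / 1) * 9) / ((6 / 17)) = 2703 / 2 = 1351.50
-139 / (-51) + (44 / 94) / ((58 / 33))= 207970 / 69513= 2.99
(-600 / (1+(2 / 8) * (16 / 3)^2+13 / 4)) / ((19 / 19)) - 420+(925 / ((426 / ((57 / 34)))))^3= -19542440318116385 / 46028316664768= -424.57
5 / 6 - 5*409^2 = -5018425 / 6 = -836404.17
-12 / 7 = -1.71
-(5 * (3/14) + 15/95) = -327/266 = -1.23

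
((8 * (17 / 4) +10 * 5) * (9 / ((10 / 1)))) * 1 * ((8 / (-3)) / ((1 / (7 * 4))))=-28224 / 5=-5644.80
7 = 7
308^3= 29218112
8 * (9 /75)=24 /25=0.96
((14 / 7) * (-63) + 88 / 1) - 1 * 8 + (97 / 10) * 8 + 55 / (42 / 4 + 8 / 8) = 4184 / 115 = 36.38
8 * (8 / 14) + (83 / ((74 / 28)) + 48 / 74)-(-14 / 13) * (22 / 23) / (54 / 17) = 77258540 / 2090907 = 36.95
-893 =-893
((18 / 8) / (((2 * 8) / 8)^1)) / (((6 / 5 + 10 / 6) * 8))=135 / 2752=0.05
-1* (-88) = 88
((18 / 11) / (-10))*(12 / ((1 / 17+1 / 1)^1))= -102 / 55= -1.85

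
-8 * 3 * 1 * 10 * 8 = -1920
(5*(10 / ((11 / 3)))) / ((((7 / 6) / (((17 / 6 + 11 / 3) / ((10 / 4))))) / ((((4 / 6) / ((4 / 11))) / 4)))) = 195 / 14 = 13.93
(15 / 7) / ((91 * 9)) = 5 / 1911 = 0.00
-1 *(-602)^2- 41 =-362445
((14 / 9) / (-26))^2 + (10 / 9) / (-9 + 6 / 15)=-73943 / 588627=-0.13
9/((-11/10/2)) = -180/11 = -16.36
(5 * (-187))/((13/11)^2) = -113135/169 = -669.44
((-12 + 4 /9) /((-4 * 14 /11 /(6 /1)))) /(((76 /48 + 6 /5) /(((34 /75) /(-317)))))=-38896 /5558595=-0.01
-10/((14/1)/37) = -185/7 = -26.43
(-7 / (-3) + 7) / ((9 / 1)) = 28 / 27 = 1.04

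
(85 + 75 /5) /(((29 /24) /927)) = 2224800 /29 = 76717.24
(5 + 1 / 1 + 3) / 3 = 3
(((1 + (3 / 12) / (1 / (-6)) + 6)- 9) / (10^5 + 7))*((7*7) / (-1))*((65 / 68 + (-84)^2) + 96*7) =180270167 / 13600952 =13.25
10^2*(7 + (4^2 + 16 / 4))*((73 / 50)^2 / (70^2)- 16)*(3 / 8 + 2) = -100545266223 / 980000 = -102597.21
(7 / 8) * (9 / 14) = 9 / 16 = 0.56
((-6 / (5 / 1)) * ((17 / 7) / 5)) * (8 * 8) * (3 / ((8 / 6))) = -14688 / 175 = -83.93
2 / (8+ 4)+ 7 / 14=2 / 3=0.67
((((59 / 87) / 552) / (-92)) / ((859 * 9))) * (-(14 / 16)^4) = 141659 / 139907752132608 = 0.00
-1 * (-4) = 4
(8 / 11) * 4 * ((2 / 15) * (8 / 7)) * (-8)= -4096 / 1155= -3.55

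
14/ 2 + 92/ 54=235/ 27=8.70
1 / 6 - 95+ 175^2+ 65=30595.17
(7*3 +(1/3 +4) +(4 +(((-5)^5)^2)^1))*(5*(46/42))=3369150745/63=53478583.25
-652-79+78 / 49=-35741 / 49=-729.41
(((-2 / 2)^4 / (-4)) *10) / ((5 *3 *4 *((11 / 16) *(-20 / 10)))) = 1 / 33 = 0.03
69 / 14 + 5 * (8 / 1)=629 / 14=44.93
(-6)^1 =-6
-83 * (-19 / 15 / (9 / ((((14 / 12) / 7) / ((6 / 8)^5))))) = 807424 / 98415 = 8.20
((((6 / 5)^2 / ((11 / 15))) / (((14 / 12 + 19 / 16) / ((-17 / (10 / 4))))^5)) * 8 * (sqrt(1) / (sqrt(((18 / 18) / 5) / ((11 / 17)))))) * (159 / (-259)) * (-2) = -187108153616857300992 * sqrt(935) / 820171535285265625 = -6975.80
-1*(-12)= 12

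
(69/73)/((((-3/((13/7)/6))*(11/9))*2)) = -897/22484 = -0.04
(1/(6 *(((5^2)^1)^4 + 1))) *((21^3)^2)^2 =2451942503795547/781252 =3138478370.35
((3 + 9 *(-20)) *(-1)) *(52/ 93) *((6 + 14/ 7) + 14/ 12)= 84370/ 93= 907.20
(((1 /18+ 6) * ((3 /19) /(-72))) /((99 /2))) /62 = -109 /25190352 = -0.00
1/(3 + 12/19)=19/69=0.28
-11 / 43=-0.26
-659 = -659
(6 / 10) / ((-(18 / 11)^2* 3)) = -121 / 1620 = -0.07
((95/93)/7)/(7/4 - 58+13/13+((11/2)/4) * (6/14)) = -760/284673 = -0.00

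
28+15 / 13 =379 / 13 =29.15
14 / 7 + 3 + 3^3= 32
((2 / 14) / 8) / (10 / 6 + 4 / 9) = 0.01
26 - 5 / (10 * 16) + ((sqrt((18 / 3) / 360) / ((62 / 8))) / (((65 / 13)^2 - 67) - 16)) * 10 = 831 / 32 - 2 * sqrt(15) / 2697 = 25.97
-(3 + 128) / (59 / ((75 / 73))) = -9825 / 4307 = -2.28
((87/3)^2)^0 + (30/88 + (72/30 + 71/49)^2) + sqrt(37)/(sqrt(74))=sqrt(2)/2 + 42668431/2641100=16.86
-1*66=-66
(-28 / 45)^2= 0.39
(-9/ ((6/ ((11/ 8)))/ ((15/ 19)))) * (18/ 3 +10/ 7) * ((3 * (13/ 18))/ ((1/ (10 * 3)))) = -418275/ 532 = -786.23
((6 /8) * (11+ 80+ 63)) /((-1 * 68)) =-231 /136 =-1.70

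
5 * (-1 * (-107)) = 535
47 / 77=0.61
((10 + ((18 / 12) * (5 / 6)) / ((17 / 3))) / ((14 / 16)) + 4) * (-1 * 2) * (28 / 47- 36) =6210048 / 5593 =1110.33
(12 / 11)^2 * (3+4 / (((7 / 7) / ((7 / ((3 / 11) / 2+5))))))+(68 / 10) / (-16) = 5268359 / 546920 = 9.63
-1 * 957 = -957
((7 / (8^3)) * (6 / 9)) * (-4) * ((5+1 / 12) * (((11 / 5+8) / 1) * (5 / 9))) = -7259 / 6912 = -1.05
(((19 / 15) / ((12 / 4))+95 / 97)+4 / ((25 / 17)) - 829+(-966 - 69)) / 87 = -40591846 / 1898775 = -21.38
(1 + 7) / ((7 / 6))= 48 / 7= 6.86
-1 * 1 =-1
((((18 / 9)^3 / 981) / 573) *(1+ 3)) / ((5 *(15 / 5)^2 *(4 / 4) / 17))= 544 / 25295085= 0.00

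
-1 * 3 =-3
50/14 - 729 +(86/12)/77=-725.34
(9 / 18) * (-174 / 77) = -87 / 77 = -1.13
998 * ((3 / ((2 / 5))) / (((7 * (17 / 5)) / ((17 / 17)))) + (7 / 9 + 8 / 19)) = 30745885 / 20349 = 1510.93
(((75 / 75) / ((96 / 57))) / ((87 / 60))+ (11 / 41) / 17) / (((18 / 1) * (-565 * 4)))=-68767 / 6578118720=-0.00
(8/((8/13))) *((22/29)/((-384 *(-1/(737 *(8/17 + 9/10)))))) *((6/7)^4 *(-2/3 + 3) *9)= 1989044343/6763960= 294.07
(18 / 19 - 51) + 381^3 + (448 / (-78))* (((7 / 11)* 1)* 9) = 150267103128 / 2717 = 55306258.05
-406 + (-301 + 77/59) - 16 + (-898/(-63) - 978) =-1685.44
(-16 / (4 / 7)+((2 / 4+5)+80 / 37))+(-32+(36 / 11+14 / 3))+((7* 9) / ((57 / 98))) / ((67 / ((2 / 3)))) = -134669509 / 3108666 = -43.32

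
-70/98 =-5/7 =-0.71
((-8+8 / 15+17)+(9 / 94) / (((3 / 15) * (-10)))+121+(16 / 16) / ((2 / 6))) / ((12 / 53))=19950737 / 33840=589.56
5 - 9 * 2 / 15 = 19 / 5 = 3.80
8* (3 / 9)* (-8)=-21.33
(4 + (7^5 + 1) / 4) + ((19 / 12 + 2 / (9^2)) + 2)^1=1363913 / 324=4209.61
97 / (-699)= -97 / 699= -0.14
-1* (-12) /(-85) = -12 /85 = -0.14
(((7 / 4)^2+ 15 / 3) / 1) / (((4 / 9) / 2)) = 1161 / 32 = 36.28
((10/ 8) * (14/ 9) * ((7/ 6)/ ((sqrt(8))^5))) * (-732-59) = -193795 * sqrt(2)/ 27648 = -9.91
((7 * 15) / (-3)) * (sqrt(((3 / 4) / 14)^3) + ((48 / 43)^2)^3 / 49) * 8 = -14.53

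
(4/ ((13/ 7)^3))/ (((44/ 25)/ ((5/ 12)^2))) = 214375/ 3480048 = 0.06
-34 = -34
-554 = -554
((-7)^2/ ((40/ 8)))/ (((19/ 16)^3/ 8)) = 1605632/ 34295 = 46.82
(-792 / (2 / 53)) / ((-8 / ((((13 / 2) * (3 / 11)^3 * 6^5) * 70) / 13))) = 1752574320 / 121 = 14484085.29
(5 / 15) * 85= 85 / 3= 28.33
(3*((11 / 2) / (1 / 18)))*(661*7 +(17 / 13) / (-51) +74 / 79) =1411600806 / 1027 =1374489.59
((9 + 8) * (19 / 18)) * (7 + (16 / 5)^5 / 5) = 374018173 / 281250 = 1329.84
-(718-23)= -695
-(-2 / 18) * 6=2 / 3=0.67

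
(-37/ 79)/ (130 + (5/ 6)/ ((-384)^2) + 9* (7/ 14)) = -32735232/ 9400762763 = -0.00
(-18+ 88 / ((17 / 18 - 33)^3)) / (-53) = 3458313810 / 10181301749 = 0.34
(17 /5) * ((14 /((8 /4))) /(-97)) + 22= 21.75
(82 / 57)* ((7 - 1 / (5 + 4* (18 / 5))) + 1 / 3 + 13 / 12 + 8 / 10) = 2186981 / 165870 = 13.18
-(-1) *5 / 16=5 / 16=0.31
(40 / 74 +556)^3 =8731635314688 / 50653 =172381405.14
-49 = -49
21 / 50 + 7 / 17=707 / 850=0.83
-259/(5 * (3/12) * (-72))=259/90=2.88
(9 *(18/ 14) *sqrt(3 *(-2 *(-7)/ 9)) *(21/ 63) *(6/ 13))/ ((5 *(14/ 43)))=1161 *sqrt(42)/ 3185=2.36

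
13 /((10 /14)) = 91 /5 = 18.20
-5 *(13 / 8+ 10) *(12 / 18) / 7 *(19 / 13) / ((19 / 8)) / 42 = -0.08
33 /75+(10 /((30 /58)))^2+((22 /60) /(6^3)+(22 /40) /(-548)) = 207635119 /554850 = 374.22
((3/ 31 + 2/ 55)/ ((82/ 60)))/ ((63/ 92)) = 41768/ 293601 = 0.14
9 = 9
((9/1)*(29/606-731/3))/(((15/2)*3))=-49211/505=-97.45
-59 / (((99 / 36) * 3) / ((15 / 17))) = -1180 / 187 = -6.31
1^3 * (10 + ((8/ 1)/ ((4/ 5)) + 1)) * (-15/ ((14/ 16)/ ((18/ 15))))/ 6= -72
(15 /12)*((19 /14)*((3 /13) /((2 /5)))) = 1425 /1456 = 0.98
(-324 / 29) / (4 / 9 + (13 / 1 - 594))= 2916 / 151525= 0.02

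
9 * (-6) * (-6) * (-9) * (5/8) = -3645/2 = -1822.50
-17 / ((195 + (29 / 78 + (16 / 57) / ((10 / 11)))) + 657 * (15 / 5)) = -41990 / 5351701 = -0.01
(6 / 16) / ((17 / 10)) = 15 / 68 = 0.22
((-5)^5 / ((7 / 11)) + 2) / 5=-34361 / 35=-981.74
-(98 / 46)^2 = -2401 / 529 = -4.54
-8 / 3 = -2.67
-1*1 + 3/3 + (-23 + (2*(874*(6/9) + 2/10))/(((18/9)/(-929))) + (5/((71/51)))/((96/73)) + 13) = -18453992909/34080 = -541490.40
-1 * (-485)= 485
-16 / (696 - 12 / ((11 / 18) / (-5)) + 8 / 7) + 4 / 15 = 5662 / 22965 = 0.25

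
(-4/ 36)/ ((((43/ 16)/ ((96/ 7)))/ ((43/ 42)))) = -256/ 441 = -0.58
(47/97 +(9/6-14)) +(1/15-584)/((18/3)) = -477259/4365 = -109.34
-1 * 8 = -8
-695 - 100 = -795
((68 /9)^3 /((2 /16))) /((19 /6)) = 5030912 /4617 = 1089.65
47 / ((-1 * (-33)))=47 / 33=1.42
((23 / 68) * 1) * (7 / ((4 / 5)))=805 / 272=2.96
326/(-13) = -326/13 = -25.08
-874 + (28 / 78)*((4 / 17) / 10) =-2897282 / 3315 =-873.99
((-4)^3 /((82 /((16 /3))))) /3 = -512 /369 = -1.39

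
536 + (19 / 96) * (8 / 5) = 32179 / 60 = 536.32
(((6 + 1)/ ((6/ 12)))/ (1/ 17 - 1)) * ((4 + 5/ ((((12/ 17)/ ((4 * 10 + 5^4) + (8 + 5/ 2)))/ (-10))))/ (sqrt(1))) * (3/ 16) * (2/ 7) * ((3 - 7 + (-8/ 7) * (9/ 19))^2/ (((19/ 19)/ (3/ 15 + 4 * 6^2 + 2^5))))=196058960501279/ 1415120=138545819.79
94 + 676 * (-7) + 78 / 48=-37091 / 8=-4636.38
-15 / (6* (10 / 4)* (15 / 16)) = -16 / 15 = -1.07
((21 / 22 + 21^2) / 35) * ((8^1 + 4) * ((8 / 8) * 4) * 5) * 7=233352 / 11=21213.82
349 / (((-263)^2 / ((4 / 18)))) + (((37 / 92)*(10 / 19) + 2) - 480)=-259956066775 / 544083354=-477.79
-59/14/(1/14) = -59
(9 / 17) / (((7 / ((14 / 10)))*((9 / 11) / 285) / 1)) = 627 / 17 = 36.88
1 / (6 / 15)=5 / 2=2.50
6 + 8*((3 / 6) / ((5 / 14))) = 86 / 5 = 17.20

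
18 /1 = 18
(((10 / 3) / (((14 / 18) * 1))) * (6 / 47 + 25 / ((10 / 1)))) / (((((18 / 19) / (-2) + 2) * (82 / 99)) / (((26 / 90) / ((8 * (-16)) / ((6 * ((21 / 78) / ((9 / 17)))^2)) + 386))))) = 4072899831 / 480372279788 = 0.01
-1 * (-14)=14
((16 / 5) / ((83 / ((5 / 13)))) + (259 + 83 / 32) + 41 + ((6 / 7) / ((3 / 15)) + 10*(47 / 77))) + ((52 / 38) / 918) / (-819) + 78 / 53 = 3477970354686749 / 11059788291552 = 314.47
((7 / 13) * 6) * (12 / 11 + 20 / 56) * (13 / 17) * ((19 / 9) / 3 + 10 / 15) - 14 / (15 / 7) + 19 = 146162 / 8415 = 17.37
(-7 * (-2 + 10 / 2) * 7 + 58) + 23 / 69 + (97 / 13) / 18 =-20651 / 234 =-88.25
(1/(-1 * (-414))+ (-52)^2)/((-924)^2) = 1119457/353463264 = 0.00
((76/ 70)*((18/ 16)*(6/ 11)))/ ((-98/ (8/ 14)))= -513/ 132055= -0.00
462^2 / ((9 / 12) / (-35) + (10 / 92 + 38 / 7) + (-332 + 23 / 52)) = -654.65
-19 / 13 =-1.46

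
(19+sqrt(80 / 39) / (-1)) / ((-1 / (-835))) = 15865 - 3340 * sqrt(195) / 39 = 14669.09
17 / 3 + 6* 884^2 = 14066225 / 3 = 4688741.67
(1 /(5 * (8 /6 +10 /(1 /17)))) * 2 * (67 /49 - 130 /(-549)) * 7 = 43153 /1646085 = 0.03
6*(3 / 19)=18 / 19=0.95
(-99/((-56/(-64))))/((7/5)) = -3960/49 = -80.82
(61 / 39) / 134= 61 / 5226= 0.01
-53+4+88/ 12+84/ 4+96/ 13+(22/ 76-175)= -278605/ 1482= -187.99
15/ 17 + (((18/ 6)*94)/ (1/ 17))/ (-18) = -13538/ 51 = -265.45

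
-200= -200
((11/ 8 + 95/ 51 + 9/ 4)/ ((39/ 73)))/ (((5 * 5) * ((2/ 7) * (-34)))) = -1144129/ 27050400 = -0.04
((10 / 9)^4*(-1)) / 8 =-1250 / 6561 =-0.19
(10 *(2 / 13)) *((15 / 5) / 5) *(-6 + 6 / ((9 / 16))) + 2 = 82 / 13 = 6.31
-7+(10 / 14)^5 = -114524 / 16807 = -6.81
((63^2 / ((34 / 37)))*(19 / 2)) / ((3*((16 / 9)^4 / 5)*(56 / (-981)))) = -4275886598235 / 35651584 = -119935.39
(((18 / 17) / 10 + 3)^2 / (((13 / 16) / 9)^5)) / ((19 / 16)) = 69046281871294464 / 50969246575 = 1354665.54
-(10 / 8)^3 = -125 / 64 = -1.95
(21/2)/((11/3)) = 2.86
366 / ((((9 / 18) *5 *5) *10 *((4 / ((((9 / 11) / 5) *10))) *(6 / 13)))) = 7137 / 2750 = 2.60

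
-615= -615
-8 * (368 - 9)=-2872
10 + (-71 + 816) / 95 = 339 / 19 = 17.84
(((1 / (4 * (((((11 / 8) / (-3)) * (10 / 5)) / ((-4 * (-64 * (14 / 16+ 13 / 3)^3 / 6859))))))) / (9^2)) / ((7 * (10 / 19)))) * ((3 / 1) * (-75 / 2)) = 9765625 / 18012456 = 0.54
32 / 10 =3.20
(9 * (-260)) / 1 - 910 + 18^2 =-2926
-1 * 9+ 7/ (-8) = -79/ 8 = -9.88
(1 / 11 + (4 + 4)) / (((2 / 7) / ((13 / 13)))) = 623 / 22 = 28.32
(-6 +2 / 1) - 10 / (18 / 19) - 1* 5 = -176 / 9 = -19.56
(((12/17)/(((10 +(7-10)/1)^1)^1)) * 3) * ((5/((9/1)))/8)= 5/238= 0.02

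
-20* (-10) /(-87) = -200 /87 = -2.30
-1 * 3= -3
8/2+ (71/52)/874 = 181863/45448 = 4.00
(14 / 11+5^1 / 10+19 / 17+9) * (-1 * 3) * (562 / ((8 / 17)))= -3748821 / 88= -42600.24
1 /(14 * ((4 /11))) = 11 /56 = 0.20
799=799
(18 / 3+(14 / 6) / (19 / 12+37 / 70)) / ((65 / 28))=176456 / 57655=3.06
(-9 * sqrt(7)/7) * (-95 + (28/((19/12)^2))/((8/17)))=231543 * sqrt(7)/2527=242.42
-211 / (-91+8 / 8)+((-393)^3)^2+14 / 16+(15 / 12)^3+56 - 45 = 10610791724680891697 / 2880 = 3684302682180865.17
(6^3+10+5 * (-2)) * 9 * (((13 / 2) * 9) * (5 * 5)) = 2843100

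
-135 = -135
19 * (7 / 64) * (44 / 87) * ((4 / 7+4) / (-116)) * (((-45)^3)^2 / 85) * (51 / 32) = -347097403125 / 53824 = -6448747.83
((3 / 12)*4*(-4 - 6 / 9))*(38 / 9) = -532 / 27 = -19.70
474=474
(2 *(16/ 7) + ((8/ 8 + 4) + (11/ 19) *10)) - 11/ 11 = 1910/ 133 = 14.36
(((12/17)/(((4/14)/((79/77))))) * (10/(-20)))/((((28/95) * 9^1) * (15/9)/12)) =-4503/1309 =-3.44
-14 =-14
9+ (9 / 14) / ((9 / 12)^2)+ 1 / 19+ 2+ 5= 2287 / 133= 17.20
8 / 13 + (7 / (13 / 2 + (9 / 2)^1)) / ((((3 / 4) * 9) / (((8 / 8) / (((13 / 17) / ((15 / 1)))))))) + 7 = 937 / 99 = 9.46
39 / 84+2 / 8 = 0.71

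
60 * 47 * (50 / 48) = 5875 / 2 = 2937.50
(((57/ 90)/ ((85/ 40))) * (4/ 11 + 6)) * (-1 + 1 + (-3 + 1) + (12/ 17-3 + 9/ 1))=85120/ 9537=8.93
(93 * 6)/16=279/8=34.88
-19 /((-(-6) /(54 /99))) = -19 /11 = -1.73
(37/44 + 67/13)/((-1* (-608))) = 3429/347776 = 0.01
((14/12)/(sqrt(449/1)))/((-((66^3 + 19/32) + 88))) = -112 *sqrt(449)/12396046329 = -0.00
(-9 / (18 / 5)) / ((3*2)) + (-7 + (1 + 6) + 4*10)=475 / 12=39.58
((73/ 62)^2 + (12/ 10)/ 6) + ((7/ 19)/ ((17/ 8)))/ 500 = 246252491/ 155201500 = 1.59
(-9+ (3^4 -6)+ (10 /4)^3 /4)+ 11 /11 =2269 /32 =70.91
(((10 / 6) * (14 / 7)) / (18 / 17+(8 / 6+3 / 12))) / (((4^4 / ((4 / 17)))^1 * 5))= 1 / 4312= 0.00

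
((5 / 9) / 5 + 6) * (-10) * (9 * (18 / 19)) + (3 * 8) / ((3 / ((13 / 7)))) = -67324 / 133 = -506.20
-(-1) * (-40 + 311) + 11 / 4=1095 / 4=273.75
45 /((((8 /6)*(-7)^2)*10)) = 27 /392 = 0.07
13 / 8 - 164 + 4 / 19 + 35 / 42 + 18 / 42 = -160.90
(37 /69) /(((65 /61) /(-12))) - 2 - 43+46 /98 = -3704462 /73255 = -50.57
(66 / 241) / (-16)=-33 / 1928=-0.02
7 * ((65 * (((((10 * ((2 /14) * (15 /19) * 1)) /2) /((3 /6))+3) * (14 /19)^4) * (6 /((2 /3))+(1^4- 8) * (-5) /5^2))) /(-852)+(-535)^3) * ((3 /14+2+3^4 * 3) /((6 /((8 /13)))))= -184838102440263901366 /6856318131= -26958799009.71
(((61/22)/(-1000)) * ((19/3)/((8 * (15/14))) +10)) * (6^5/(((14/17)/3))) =-162366201/192500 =-843.46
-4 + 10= 6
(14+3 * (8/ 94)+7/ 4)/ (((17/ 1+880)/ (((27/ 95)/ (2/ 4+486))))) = 27081/ 2597978110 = 0.00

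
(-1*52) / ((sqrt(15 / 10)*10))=-26*sqrt(6) / 15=-4.25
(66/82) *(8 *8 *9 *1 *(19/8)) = 45144/41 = 1101.07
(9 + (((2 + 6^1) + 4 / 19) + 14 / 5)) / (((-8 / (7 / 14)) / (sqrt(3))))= -1901 * sqrt(3) / 1520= -2.17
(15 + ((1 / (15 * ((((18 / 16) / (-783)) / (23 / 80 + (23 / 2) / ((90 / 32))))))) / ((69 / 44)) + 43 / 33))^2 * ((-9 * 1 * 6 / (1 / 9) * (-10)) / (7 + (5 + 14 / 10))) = 2825196212224 / 608025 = 4646513.24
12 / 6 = 2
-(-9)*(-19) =-171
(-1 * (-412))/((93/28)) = 11536/93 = 124.04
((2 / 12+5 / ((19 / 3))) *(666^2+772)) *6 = 48431752 / 19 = 2549039.58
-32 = -32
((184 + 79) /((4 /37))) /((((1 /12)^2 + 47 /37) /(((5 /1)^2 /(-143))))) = -64808460 /194623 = -332.99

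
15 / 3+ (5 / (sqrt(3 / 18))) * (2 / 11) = 10 * sqrt(6) / 11+ 5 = 7.23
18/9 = 2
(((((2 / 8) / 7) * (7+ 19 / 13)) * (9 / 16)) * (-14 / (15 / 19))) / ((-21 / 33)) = 6897 / 1456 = 4.74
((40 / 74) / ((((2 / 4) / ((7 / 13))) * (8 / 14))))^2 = 240100 / 231361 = 1.04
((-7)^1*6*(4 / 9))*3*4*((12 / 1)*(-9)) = 24192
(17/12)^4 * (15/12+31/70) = 6598159/967680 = 6.82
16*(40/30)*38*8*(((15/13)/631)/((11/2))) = 194560/90233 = 2.16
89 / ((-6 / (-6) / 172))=15308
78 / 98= 39 / 49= 0.80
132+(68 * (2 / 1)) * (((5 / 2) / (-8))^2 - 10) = -38871 / 32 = -1214.72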